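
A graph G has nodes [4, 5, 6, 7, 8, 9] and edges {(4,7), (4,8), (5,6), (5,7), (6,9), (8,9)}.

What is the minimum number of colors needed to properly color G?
χ(G) = 2

Clique number ω(G) = 2 (lower bound: χ ≥ ω).
The graph is bipartite (no odd cycle), so 2 colors suffice: χ(G) = 2.
A valid 2-coloring: color 1: [6, 7, 8]; color 2: [4, 5, 9].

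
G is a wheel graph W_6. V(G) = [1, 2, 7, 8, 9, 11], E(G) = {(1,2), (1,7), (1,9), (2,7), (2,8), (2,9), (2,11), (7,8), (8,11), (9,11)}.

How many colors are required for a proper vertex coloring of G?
Clique number ω(G) = 3 (lower bound: χ ≥ ω).
Odd cycle [1, 7, 8, 11, 9] needs 3 colors (χ ≥ 3).
Vertex 2 is adjacent to every vertex of [1, 7, 8, 9, 11], which already need 3 colors among themselves, so 2 needs a new color (χ ≥ 4).
The coloring below uses 4 colors, so χ(G) = 4.
A valid 4-coloring: color 1: [2]; color 2: [1, 11]; color 3: [7, 9]; color 4: [8].

χ(G) = 4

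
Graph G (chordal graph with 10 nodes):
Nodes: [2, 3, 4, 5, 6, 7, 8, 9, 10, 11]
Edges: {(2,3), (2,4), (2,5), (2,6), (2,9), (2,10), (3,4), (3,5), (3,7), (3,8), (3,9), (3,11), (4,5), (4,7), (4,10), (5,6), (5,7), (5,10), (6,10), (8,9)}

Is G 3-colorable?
No, G is not 3-colorable

The clique on vertices [2, 4, 5, 10] has size 4 > 3, so it alone needs 4 colors.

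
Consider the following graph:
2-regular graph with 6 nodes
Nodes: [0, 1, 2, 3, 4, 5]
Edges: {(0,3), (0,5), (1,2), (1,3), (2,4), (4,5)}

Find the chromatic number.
χ(G) = 2

Clique number ω(G) = 2 (lower bound: χ ≥ ω).
The graph is bipartite (no odd cycle), so 2 colors suffice: χ(G) = 2.
A valid 2-coloring: color 1: [2, 3, 5]; color 2: [0, 1, 4].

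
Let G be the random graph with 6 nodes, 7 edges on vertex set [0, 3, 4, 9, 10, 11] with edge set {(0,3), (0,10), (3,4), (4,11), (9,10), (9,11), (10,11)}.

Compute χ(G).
χ(G) = 3

Clique number ω(G) = 3 (lower bound: χ ≥ ω).
The clique on [9, 10, 11] has size 3, forcing χ ≥ 3, and the coloring below uses 3 colors, so χ(G) = 3.
A valid 3-coloring: color 1: [3, 11]; color 2: [4, 10]; color 3: [0, 9].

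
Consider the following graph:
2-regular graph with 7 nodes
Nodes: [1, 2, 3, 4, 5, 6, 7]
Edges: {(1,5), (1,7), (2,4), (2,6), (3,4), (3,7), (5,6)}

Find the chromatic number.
χ(G) = 3

Clique number ω(G) = 2 (lower bound: χ ≥ ω).
Odd cycle [6, 2, 4, 3, 7, 1, 5] needs 3 colors (χ ≥ 3).
The coloring below uses 3 colors, so χ(G) = 3.
A valid 3-coloring: color 1: [1, 3, 6]; color 2: [4, 5, 7]; color 3: [2].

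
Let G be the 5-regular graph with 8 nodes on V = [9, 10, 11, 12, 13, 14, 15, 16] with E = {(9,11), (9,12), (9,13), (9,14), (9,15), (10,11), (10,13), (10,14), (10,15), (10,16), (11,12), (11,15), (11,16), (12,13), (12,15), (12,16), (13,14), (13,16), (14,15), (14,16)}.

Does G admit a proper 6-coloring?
Yes, G is 6-colorable

A valid 6-coloring: color 1: [10, 12]; color 2: [13, 15]; color 3: [9, 16]; color 4: [11, 14].
(χ(G) = 4 ≤ 6.)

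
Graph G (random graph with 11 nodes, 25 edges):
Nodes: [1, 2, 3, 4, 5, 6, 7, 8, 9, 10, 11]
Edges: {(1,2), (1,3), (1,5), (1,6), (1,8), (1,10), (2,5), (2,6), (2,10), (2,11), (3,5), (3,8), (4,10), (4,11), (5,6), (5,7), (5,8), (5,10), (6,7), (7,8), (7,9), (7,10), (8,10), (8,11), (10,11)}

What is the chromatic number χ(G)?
Clique number ω(G) = 4 (lower bound: χ ≥ ω).
The clique on [1, 5, 8, 10] has size 4, forcing χ ≥ 4, and the coloring below uses 4 colors, so χ(G) = 4.
A valid 4-coloring: color 1: [5, 9, 11]; color 2: [3, 6, 10]; color 3: [1, 4, 7]; color 4: [2, 8].

χ(G) = 4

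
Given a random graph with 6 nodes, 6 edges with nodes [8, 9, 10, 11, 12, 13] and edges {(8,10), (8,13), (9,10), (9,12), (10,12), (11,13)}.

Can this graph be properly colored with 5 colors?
A valid 5-coloring: color 1: [10, 13]; color 2: [8, 11, 12]; color 3: [9].
(χ(G) = 3 ≤ 5.)

Yes, G is 5-colorable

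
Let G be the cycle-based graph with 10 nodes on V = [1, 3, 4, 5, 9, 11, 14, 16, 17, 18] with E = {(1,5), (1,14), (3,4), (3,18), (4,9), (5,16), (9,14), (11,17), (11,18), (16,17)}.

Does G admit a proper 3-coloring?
A valid 3-coloring: color 1: [1, 3, 9, 11, 16]; color 2: [4, 5, 14, 17, 18].
(χ(G) = 2 ≤ 3.)

Yes, G is 3-colorable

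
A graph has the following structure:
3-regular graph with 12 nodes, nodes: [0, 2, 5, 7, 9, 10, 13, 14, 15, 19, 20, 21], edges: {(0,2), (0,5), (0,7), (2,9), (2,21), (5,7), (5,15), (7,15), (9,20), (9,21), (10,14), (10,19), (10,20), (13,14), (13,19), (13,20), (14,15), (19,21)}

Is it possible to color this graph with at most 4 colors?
A valid 4-coloring: color 1: [2, 5, 14, 19, 20]; color 2: [7, 9, 10, 13]; color 3: [0, 15, 21].
(χ(G) = 3 ≤ 4.)

Yes, G is 4-colorable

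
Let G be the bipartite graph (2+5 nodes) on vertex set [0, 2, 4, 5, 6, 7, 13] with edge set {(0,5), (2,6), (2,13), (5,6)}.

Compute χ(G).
Clique number ω(G) = 2 (lower bound: χ ≥ ω).
The graph is bipartite (no odd cycle), so 2 colors suffice: χ(G) = 2.
A valid 2-coloring: color 1: [2, 4, 5, 7]; color 2: [0, 6, 13].

χ(G) = 2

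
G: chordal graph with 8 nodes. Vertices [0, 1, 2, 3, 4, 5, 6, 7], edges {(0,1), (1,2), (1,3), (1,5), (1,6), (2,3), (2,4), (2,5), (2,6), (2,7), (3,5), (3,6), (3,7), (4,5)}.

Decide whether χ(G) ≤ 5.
A valid 5-coloring: color 1: [0, 2]; color 2: [1, 4, 7]; color 3: [3]; color 4: [5, 6].
(χ(G) = 4 ≤ 5.)

Yes, G is 5-colorable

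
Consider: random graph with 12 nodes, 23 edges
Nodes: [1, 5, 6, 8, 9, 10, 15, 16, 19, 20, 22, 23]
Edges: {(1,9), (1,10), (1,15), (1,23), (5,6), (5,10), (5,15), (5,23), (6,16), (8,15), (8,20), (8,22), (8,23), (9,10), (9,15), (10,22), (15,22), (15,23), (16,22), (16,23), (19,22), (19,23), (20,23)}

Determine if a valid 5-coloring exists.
Yes, G is 5-colorable

A valid 5-coloring: color 1: [6, 9, 22, 23]; color 2: [10, 15, 16, 19, 20]; color 3: [1, 5, 8].
(χ(G) = 3 ≤ 5.)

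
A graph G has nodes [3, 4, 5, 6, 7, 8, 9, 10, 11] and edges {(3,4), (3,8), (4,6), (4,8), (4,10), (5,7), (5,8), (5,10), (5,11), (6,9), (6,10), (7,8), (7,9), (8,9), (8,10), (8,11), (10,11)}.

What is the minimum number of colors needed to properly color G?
Clique number ω(G) = 4 (lower bound: χ ≥ ω).
The clique on [5, 8, 10, 11] has size 4, forcing χ ≥ 4, and the coloring below uses 4 colors, so χ(G) = 4.
A valid 4-coloring: color 1: [6, 8]; color 2: [3, 7, 10]; color 3: [4, 5, 9]; color 4: [11].

χ(G) = 4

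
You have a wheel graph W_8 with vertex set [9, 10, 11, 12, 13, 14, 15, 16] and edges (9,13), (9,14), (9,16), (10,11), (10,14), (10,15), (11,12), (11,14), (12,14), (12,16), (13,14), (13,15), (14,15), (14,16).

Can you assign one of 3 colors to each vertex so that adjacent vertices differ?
No, G is not 3-colorable

Odd cycle [11, 10, 15, 13, 9, 16, 12] needs 3 colors (χ ≥ 3).
Vertex 14 is adjacent to every vertex of [9, 10, 11, 12, 13, 15, 16], which already need 3 colors among themselves, so 14 needs a new color (χ ≥ 4).
Hence χ(G) ≥ 4 > 3, so no proper 3-coloring exists.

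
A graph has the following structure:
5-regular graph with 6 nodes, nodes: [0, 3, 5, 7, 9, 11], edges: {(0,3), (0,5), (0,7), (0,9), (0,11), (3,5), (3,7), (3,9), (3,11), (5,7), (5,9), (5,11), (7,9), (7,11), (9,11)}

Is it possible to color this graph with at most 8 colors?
A valid 8-coloring: color 1: [7]; color 2: [11]; color 3: [3]; color 4: [5]; color 5: [9]; color 6: [0].
(χ(G) = 6 ≤ 8.)

Yes, G is 8-colorable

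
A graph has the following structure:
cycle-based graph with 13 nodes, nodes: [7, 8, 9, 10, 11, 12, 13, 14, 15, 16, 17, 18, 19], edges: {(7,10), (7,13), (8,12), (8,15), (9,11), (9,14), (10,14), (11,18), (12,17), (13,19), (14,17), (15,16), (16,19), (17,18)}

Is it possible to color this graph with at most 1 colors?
No, G is not 1-colorable

Edge (7,10) forces its endpoints to differ, so 1 color is not enough.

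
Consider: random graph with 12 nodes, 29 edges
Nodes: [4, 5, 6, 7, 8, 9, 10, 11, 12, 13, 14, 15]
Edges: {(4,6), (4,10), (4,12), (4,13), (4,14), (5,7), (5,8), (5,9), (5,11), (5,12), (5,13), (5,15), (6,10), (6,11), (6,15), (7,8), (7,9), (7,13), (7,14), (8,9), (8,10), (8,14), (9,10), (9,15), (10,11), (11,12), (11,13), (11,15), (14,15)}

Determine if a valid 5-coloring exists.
A valid 5-coloring: color 1: [5, 10, 14]; color 2: [4, 9, 11]; color 3: [7, 12, 15]; color 4: [6, 8, 13].
(χ(G) = 4 ≤ 5.)

Yes, G is 5-colorable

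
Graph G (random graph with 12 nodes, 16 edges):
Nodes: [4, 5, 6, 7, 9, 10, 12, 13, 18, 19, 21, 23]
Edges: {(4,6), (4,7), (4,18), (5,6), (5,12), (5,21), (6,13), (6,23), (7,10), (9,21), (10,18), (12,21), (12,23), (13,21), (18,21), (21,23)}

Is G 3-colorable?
A valid 3-coloring: color 1: [4, 10, 19, 21]; color 2: [5, 7, 9, 13, 18, 23]; color 3: [6, 12].
(χ(G) = 3 ≤ 3.)

Yes, G is 3-colorable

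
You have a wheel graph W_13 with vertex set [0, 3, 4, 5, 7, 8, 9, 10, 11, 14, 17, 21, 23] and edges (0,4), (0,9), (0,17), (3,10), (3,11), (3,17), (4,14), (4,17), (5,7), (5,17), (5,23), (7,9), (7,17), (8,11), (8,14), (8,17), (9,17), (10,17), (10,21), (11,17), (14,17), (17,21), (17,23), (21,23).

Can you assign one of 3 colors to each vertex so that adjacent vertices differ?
A valid 3-coloring: color 1: [17]; color 2: [3, 4, 5, 8, 9, 21]; color 3: [0, 7, 10, 11, 14, 23].
(χ(G) = 3 ≤ 3.)

Yes, G is 3-colorable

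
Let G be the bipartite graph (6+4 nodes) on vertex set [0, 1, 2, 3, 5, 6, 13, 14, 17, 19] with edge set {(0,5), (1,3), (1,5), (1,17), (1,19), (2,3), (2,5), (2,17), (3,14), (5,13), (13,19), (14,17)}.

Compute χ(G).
Clique number ω(G) = 2 (lower bound: χ ≥ ω).
The graph is bipartite (no odd cycle), so 2 colors suffice: χ(G) = 2.
A valid 2-coloring: color 1: [0, 1, 2, 6, 13, 14]; color 2: [3, 5, 17, 19].

χ(G) = 2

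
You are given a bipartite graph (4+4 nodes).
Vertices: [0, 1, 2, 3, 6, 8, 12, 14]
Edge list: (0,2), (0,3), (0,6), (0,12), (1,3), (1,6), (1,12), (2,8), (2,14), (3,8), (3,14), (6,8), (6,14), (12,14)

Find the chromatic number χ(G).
Clique number ω(G) = 2 (lower bound: χ ≥ ω).
The graph is bipartite (no odd cycle), so 2 colors suffice: χ(G) = 2.
A valid 2-coloring: color 1: [2, 3, 6, 12]; color 2: [0, 1, 8, 14].

χ(G) = 2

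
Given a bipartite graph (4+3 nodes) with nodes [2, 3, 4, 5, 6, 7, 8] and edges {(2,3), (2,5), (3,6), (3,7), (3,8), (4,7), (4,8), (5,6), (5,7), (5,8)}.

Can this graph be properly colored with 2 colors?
Yes, G is 2-colorable

A valid 2-coloring: color 1: [3, 4, 5]; color 2: [2, 6, 7, 8].
(χ(G) = 2 ≤ 2.)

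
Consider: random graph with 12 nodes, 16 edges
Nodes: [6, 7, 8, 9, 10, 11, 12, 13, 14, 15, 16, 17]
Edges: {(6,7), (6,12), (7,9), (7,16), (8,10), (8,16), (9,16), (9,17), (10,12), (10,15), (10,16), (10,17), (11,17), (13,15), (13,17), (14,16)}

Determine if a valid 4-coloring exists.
Yes, G is 4-colorable

A valid 4-coloring: color 1: [7, 10, 11, 13, 14]; color 2: [6, 15, 16, 17]; color 3: [8, 9, 12].
(χ(G) = 3 ≤ 4.)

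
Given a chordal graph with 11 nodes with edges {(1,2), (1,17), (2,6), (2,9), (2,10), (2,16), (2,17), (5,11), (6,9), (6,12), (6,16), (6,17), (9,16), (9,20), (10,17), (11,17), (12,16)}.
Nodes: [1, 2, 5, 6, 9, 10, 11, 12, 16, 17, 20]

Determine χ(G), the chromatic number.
Clique number ω(G) = 4 (lower bound: χ ≥ ω).
The clique on [2, 6, 9, 16] has size 4, forcing χ ≥ 4, and the coloring below uses 4 colors, so χ(G) = 4.
A valid 4-coloring: color 1: [2, 11, 12, 20]; color 2: [1, 5, 6, 10]; color 3: [16, 17]; color 4: [9].

χ(G) = 4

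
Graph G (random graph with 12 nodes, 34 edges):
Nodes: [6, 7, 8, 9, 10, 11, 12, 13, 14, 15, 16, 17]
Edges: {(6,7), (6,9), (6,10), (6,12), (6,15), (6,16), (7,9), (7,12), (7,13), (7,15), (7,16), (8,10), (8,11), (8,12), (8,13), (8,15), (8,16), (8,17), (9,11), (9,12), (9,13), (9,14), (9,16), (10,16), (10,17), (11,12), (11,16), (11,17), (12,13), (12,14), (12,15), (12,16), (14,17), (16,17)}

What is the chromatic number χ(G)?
χ(G) = 5

Clique number ω(G) = 5 (lower bound: χ ≥ ω).
The clique on [6, 7, 9, 12, 16] has size 5, forcing χ ≥ 5, and the coloring below uses 5 colors, so χ(G) = 5.
A valid 5-coloring: color 1: [12, 17]; color 2: [13, 14, 15, 16]; color 3: [8, 9]; color 4: [6, 11]; color 5: [7, 10].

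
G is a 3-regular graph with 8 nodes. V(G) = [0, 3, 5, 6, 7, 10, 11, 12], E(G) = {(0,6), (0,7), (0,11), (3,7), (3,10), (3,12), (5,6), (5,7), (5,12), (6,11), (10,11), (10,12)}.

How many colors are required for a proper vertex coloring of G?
χ(G) = 3

Clique number ω(G) = 3 (lower bound: χ ≥ ω).
The clique on [0, 6, 11] has size 3, forcing χ ≥ 3, and the coloring below uses 3 colors, so χ(G) = 3.
A valid 3-coloring: color 1: [3, 5, 11]; color 2: [0, 12]; color 3: [6, 7, 10].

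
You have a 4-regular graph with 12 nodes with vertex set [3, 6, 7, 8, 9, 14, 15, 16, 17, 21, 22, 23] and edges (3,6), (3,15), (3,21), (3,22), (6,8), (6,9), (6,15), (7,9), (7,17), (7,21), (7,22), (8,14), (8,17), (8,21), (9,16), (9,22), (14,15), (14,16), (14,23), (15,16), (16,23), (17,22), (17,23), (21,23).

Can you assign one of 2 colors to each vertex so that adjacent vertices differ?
No, G is not 2-colorable

The clique on vertices [3, 6, 15] has size 3 > 2, so it alone needs 3 colors.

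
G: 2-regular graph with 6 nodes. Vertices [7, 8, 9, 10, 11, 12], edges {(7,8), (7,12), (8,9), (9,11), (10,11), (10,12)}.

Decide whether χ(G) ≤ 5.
Yes, G is 5-colorable

A valid 5-coloring: color 1: [7, 9, 10]; color 2: [8, 11, 12].
(χ(G) = 2 ≤ 5.)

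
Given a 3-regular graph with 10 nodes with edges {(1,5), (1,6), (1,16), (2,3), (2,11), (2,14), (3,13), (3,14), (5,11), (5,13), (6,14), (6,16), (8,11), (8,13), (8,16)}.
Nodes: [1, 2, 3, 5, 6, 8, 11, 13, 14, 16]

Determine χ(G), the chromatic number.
χ(G) = 3

Clique number ω(G) = 3 (lower bound: χ ≥ ω).
The clique on [1, 6, 16] has size 3, forcing χ ≥ 3, and the coloring below uses 3 colors, so χ(G) = 3.
A valid 3-coloring: color 1: [11, 13, 14, 16]; color 2: [1, 2, 8]; color 3: [3, 5, 6].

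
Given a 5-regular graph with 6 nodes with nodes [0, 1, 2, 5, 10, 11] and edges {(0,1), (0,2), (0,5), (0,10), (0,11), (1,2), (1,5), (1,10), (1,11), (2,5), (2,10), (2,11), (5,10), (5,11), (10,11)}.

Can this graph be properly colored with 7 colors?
A valid 7-coloring: color 1: [1]; color 2: [11]; color 3: [0]; color 4: [2]; color 5: [5]; color 6: [10].
(χ(G) = 6 ≤ 7.)

Yes, G is 7-colorable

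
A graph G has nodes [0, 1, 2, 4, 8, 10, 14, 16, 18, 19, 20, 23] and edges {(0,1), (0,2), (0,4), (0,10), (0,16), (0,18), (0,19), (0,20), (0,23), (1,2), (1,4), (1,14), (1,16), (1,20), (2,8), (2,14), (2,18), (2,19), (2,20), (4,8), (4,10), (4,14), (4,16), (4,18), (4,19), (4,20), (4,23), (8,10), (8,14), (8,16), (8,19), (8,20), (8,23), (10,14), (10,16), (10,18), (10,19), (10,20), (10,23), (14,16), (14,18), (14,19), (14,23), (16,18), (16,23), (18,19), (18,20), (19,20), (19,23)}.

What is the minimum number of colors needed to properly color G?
Clique number ω(G) = 6 (lower bound: χ ≥ ω).
The clique on [4, 8, 10, 14, 16, 23] has size 6, forcing χ ≥ 6, and the coloring below uses 6 colors, so χ(G) = 6.
A valid 6-coloring: color 1: [2, 4]; color 2: [16, 19]; color 3: [0, 14]; color 4: [1, 10]; color 5: [20, 23]; color 6: [8, 18].

χ(G) = 6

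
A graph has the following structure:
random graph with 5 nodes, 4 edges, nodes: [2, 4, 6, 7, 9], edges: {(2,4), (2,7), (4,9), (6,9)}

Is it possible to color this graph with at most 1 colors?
Edge (4,9) forces its endpoints to differ, so 1 color is not enough.

No, G is not 1-colorable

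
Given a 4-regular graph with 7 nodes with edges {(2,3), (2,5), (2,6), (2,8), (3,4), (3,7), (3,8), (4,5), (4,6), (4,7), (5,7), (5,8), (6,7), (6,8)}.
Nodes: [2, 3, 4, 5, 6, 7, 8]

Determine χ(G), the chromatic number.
Clique number ω(G) = 3 (lower bound: χ ≥ ω).
The clique on [2, 3, 8] has size 3, forcing χ ≥ 3, and the coloring below uses 3 colors, so χ(G) = 3.
A valid 3-coloring: color 1: [2, 7]; color 2: [3, 5, 6]; color 3: [4, 8].

χ(G) = 3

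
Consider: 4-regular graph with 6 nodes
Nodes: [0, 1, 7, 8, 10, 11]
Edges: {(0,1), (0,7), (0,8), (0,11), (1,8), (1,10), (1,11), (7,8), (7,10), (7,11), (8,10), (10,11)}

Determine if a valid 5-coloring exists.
Yes, G is 5-colorable

A valid 5-coloring: color 1: [0, 10]; color 2: [1, 7]; color 3: [8, 11].
(χ(G) = 3 ≤ 5.)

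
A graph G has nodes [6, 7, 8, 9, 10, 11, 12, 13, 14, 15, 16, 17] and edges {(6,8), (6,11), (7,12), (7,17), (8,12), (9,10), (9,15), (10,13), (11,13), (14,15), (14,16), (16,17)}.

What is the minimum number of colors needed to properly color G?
χ(G) = 2

Clique number ω(G) = 2 (lower bound: χ ≥ ω).
The graph is bipartite (no odd cycle), so 2 colors suffice: χ(G) = 2.
A valid 2-coloring: color 1: [6, 9, 12, 13, 14, 17]; color 2: [7, 8, 10, 11, 15, 16].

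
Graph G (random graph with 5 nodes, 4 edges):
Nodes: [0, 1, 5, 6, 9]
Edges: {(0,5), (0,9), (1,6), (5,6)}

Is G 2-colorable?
A valid 2-coloring: color 1: [1, 5, 9]; color 2: [0, 6].
(χ(G) = 2 ≤ 2.)

Yes, G is 2-colorable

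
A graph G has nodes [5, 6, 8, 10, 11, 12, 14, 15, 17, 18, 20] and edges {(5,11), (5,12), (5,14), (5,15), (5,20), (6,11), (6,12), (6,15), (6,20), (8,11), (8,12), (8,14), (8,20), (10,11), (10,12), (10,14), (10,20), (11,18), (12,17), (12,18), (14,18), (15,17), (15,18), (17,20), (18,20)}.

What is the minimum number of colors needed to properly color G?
Clique number ω(G) = 2 (lower bound: χ ≥ ω).
The graph is bipartite (no odd cycle), so 2 colors suffice: χ(G) = 2.
A valid 2-coloring: color 1: [11, 12, 14, 15, 20]; color 2: [5, 6, 8, 10, 17, 18].

χ(G) = 2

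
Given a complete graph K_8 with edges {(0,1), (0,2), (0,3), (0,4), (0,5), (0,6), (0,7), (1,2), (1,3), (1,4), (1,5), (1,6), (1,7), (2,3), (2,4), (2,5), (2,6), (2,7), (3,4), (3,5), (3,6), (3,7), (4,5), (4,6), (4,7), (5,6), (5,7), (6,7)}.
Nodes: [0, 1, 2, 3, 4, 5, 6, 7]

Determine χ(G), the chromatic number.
χ(G) = 8

Clique number ω(G) = 8 (lower bound: χ ≥ ω).
The clique on [0, 1, 2, 3, 4, 5, 6, 7] has size 8, forcing χ ≥ 8, and the coloring below uses 8 colors, so χ(G) = 8.
A valid 8-coloring: color 1: [3]; color 2: [6]; color 3: [0]; color 4: [5]; color 5: [1]; color 6: [4]; color 7: [7]; color 8: [2].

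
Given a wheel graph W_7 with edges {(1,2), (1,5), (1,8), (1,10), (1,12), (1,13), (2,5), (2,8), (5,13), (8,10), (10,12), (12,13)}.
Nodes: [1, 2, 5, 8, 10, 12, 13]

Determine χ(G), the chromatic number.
Clique number ω(G) = 3 (lower bound: χ ≥ ω).
The clique on [1, 2, 8] has size 3, forcing χ ≥ 3, and the coloring below uses 3 colors, so χ(G) = 3.
A valid 3-coloring: color 1: [1]; color 2: [2, 10, 13]; color 3: [5, 8, 12].

χ(G) = 3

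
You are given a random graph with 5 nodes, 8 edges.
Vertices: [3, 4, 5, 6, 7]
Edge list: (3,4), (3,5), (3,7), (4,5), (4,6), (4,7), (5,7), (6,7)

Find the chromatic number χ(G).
χ(G) = 4

Clique number ω(G) = 4 (lower bound: χ ≥ ω).
The clique on [3, 4, 5, 7] has size 4, forcing χ ≥ 4, and the coloring below uses 4 colors, so χ(G) = 4.
A valid 4-coloring: color 1: [4]; color 2: [7]; color 3: [3, 6]; color 4: [5].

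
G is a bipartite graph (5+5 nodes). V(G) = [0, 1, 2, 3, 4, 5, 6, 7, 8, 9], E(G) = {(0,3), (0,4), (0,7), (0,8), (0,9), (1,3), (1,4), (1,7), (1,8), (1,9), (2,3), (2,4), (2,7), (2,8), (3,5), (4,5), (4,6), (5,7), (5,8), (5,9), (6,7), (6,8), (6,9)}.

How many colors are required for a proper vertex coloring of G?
χ(G) = 2

Clique number ω(G) = 2 (lower bound: χ ≥ ω).
The graph is bipartite (no odd cycle), so 2 colors suffice: χ(G) = 2.
A valid 2-coloring: color 1: [0, 1, 2, 5, 6]; color 2: [3, 4, 7, 8, 9].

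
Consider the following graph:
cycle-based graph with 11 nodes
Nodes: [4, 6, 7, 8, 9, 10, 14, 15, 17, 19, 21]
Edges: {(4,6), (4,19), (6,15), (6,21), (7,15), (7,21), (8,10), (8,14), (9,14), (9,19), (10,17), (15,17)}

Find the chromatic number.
χ(G) = 3

Clique number ω(G) = 2 (lower bound: χ ≥ ω).
Odd cycle [9, 19, 4, 6, 15, 17, 10, 8, 14] needs 3 colors (χ ≥ 3).
The coloring below uses 3 colors, so χ(G) = 3.
A valid 3-coloring: color 1: [6, 7, 14, 17, 19]; color 2: [4, 8, 9, 15, 21]; color 3: [10].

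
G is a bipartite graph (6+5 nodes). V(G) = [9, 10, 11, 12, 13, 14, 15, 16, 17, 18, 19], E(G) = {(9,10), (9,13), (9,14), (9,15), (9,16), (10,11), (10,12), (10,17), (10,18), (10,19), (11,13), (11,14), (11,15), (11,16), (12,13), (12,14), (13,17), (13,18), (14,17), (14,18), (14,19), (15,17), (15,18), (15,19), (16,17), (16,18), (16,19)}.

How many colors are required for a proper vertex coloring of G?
χ(G) = 2

Clique number ω(G) = 2 (lower bound: χ ≥ ω).
The graph is bipartite (no odd cycle), so 2 colors suffice: χ(G) = 2.
A valid 2-coloring: color 1: [10, 13, 14, 15, 16]; color 2: [9, 11, 12, 17, 18, 19].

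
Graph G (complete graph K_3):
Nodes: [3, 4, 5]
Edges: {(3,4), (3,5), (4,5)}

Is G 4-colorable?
A valid 4-coloring: color 1: [5]; color 2: [4]; color 3: [3].
(χ(G) = 3 ≤ 4.)

Yes, G is 4-colorable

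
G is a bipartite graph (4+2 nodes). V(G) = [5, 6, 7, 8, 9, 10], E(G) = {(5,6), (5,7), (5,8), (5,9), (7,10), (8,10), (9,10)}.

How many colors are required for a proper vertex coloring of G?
Clique number ω(G) = 2 (lower bound: χ ≥ ω).
The graph is bipartite (no odd cycle), so 2 colors suffice: χ(G) = 2.
A valid 2-coloring: color 1: [5, 10]; color 2: [6, 7, 8, 9].

χ(G) = 2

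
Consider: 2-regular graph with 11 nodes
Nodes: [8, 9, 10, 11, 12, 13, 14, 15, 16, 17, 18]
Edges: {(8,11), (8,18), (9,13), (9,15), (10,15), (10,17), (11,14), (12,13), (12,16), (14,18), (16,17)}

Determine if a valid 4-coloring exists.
Yes, G is 4-colorable

A valid 4-coloring: color 1: [8, 9, 12, 14, 17]; color 2: [10, 11, 13, 16, 18]; color 3: [15].
(χ(G) = 3 ≤ 4.)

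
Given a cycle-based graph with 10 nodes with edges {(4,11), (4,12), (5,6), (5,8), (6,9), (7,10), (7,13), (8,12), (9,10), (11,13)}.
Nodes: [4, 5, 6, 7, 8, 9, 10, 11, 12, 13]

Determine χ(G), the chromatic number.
Clique number ω(G) = 2 (lower bound: χ ≥ ω).
The graph is bipartite (no odd cycle), so 2 colors suffice: χ(G) = 2.
A valid 2-coloring: color 1: [5, 7, 9, 11, 12]; color 2: [4, 6, 8, 10, 13].

χ(G) = 2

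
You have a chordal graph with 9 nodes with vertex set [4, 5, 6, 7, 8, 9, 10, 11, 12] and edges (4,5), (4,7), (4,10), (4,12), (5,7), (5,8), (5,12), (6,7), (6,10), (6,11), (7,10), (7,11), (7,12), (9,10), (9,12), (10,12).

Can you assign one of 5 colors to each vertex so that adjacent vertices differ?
Yes, G is 5-colorable

A valid 5-coloring: color 1: [7, 8, 9]; color 2: [5, 10, 11]; color 3: [6, 12]; color 4: [4].
(χ(G) = 4 ≤ 5.)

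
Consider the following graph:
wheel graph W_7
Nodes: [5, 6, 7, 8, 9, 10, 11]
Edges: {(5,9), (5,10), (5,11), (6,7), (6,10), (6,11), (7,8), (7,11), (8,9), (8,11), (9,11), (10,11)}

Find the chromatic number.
χ(G) = 3

Clique number ω(G) = 3 (lower bound: χ ≥ ω).
The clique on [8, 9, 11] has size 3, forcing χ ≥ 3, and the coloring below uses 3 colors, so χ(G) = 3.
A valid 3-coloring: color 1: [11]; color 2: [5, 6, 8]; color 3: [7, 9, 10].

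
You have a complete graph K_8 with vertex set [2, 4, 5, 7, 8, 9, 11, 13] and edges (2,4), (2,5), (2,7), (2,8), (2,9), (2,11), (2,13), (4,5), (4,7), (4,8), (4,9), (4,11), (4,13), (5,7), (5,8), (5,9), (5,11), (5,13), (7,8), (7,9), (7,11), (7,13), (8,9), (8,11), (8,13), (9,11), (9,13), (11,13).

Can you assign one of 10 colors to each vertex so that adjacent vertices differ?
Yes, G is 10-colorable

A valid 10-coloring: color 1: [4]; color 2: [9]; color 3: [2]; color 4: [5]; color 5: [7]; color 6: [8]; color 7: [11]; color 8: [13].
(χ(G) = 8 ≤ 10.)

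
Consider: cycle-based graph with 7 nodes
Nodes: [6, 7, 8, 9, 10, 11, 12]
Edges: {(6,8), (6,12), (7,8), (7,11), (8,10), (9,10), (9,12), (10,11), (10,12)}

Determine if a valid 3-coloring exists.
A valid 3-coloring: color 1: [6, 7, 10]; color 2: [8, 11, 12]; color 3: [9].
(χ(G) = 3 ≤ 3.)

Yes, G is 3-colorable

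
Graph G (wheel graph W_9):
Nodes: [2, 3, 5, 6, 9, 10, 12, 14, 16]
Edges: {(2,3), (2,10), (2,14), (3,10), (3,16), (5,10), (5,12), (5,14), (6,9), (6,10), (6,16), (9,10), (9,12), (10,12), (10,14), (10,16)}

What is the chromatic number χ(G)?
Clique number ω(G) = 3 (lower bound: χ ≥ ω).
The clique on [2, 3, 10] has size 3, forcing χ ≥ 3, and the coloring below uses 3 colors, so χ(G) = 3.
A valid 3-coloring: color 1: [10]; color 2: [3, 6, 12, 14]; color 3: [2, 5, 9, 16].

χ(G) = 3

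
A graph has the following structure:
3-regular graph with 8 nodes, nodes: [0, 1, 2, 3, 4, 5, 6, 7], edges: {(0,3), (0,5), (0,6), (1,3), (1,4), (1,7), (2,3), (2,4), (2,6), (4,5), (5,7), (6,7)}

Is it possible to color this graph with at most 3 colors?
A valid 3-coloring: color 1: [0, 1, 2]; color 2: [3, 4, 7]; color 3: [5, 6].
(χ(G) = 3 ≤ 3.)

Yes, G is 3-colorable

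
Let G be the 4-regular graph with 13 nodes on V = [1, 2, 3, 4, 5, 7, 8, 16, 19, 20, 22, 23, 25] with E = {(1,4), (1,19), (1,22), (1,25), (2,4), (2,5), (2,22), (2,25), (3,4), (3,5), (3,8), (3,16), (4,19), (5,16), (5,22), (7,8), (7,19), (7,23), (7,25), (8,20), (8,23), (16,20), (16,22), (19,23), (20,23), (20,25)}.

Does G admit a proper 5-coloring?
A valid 5-coloring: color 1: [1, 2, 8, 16]; color 2: [3, 19, 22, 25]; color 3: [4, 5, 7, 20]; color 4: [23].
(χ(G) = 4 ≤ 5.)

Yes, G is 5-colorable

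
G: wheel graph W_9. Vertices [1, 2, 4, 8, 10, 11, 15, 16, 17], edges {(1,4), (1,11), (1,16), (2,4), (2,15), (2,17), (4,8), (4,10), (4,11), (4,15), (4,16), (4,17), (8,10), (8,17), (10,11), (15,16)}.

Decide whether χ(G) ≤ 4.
Yes, G is 4-colorable

A valid 4-coloring: color 1: [4]; color 2: [1, 10, 15, 17]; color 3: [2, 8, 11, 16].
(χ(G) = 3 ≤ 4.)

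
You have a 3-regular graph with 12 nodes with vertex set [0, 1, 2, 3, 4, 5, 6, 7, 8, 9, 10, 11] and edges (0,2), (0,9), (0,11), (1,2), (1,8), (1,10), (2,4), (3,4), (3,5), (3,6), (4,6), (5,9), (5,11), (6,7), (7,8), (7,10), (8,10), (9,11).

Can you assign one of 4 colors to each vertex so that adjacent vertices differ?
Yes, G is 4-colorable

A valid 4-coloring: color 1: [0, 1, 4, 5, 7]; color 2: [2, 3, 9, 10]; color 3: [6, 8, 11].
(χ(G) = 3 ≤ 4.)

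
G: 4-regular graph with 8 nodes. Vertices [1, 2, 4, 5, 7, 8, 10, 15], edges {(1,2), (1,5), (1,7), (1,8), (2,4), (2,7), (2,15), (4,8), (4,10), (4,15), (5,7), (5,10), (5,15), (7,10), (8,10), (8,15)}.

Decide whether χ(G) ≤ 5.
Yes, G is 5-colorable

A valid 5-coloring: color 1: [2, 5, 8]; color 2: [4, 7]; color 3: [1, 10, 15].
(χ(G) = 3 ≤ 5.)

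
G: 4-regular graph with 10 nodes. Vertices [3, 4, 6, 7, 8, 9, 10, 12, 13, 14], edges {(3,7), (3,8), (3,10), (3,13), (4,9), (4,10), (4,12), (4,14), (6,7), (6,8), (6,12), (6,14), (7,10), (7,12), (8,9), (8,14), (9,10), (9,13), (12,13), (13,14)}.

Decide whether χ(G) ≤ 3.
Yes, G is 3-colorable

A valid 3-coloring: color 1: [4, 7, 8, 13]; color 2: [6, 10]; color 3: [3, 9, 12, 14].
(χ(G) = 3 ≤ 3.)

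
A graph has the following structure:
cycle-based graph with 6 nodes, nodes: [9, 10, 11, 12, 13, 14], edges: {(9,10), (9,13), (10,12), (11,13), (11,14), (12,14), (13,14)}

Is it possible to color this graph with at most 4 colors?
A valid 4-coloring: color 1: [10, 13]; color 2: [9, 14]; color 3: [11, 12].
(χ(G) = 3 ≤ 4.)

Yes, G is 4-colorable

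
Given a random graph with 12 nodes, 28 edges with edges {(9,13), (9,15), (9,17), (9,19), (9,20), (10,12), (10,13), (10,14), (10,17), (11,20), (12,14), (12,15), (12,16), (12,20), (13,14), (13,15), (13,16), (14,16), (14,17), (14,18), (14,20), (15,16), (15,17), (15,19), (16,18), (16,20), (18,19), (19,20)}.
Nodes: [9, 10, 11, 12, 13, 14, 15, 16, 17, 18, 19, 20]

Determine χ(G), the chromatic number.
χ(G) = 4

Clique number ω(G) = 4 (lower bound: χ ≥ ω).
The clique on [12, 14, 16, 20] has size 4, forcing χ ≥ 4, and the coloring below uses 4 colors, so χ(G) = 4.
A valid 4-coloring: color 1: [11, 14, 15]; color 2: [10, 18, 20]; color 3: [9, 16]; color 4: [12, 13, 17, 19].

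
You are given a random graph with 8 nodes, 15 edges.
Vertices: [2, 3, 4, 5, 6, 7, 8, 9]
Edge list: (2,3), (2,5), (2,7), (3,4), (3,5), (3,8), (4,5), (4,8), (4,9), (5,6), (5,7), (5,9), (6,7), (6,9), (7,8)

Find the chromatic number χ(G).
χ(G) = 3

Clique number ω(G) = 3 (lower bound: χ ≥ ω).
The clique on [3, 4, 8] has size 3, forcing χ ≥ 3, and the coloring below uses 3 colors, so χ(G) = 3.
A valid 3-coloring: color 1: [5, 8]; color 2: [2, 4, 6]; color 3: [3, 7, 9].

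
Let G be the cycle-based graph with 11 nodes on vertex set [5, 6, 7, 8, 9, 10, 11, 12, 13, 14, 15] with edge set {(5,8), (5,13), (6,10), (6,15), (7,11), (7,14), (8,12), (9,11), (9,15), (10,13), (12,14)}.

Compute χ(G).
χ(G) = 3

Clique number ω(G) = 2 (lower bound: χ ≥ ω).
Odd cycle [5, 8, 12, 14, 7, 11, 9, 15, 6, 10, 13] needs 3 colors (χ ≥ 3).
The coloring below uses 3 colors, so χ(G) = 3.
A valid 3-coloring: color 1: [5, 7, 9, 10, 12]; color 2: [8, 11, 13, 14, 15]; color 3: [6].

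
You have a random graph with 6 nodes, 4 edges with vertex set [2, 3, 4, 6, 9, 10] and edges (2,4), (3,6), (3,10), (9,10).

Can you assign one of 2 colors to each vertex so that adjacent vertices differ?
Yes, G is 2-colorable

A valid 2-coloring: color 1: [3, 4, 9]; color 2: [2, 6, 10].
(χ(G) = 2 ≤ 2.)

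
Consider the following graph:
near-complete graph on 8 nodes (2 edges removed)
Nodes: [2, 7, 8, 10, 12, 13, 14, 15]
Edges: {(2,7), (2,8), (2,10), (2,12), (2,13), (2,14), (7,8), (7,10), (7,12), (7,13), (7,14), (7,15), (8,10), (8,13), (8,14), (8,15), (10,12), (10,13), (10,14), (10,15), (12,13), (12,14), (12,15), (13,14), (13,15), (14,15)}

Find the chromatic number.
χ(G) = 6

Clique number ω(G) = 6 (lower bound: χ ≥ ω).
The clique on [2, 7, 8, 10, 13, 14] has size 6, forcing χ ≥ 6, and the coloring below uses 6 colors, so χ(G) = 6.
A valid 6-coloring: color 1: [14]; color 2: [13]; color 3: [10]; color 4: [7]; color 5: [2, 15]; color 6: [8, 12].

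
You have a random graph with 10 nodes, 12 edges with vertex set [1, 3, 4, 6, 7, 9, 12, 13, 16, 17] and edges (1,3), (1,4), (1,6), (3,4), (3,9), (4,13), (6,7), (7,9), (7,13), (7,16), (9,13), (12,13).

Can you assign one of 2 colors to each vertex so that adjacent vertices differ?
No, G is not 2-colorable

The clique on vertices [1, 3, 4] has size 3 > 2, so it alone needs 3 colors.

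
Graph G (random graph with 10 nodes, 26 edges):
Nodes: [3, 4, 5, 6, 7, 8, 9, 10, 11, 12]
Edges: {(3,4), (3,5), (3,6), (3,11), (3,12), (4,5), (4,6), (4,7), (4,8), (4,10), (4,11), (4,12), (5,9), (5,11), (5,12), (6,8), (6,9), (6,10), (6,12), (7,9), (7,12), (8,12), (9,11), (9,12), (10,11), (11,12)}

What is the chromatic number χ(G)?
Clique number ω(G) = 5 (lower bound: χ ≥ ω).
The clique on [3, 4, 5, 11, 12] has size 5, forcing χ ≥ 5, and the coloring below uses 5 colors, so χ(G) = 5.
A valid 5-coloring: color 1: [4, 9]; color 2: [10, 12]; color 3: [6, 7, 11]; color 4: [3, 8]; color 5: [5].

χ(G) = 5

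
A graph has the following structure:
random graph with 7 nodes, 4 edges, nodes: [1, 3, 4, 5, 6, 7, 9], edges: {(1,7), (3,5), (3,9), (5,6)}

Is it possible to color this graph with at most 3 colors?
Yes, G is 3-colorable

A valid 3-coloring: color 1: [4, 5, 7, 9]; color 2: [1, 3, 6].
(χ(G) = 2 ≤ 3.)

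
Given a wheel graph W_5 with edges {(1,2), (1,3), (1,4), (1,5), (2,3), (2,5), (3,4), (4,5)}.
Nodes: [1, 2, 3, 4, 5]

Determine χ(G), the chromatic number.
Clique number ω(G) = 3 (lower bound: χ ≥ ω).
The clique on [1, 2, 3] has size 3, forcing χ ≥ 3, and the coloring below uses 3 colors, so χ(G) = 3.
A valid 3-coloring: color 1: [1]; color 2: [3, 5]; color 3: [2, 4].

χ(G) = 3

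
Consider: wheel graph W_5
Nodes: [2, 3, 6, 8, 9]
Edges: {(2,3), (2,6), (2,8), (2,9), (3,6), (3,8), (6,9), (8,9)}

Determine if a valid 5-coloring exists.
A valid 5-coloring: color 1: [2]; color 2: [6, 8]; color 3: [3, 9].
(χ(G) = 3 ≤ 5.)

Yes, G is 5-colorable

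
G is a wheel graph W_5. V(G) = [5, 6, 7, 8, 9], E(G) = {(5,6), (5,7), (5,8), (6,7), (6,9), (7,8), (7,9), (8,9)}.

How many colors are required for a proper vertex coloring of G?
χ(G) = 3

Clique number ω(G) = 3 (lower bound: χ ≥ ω).
The clique on [7, 8, 9] has size 3, forcing χ ≥ 3, and the coloring below uses 3 colors, so χ(G) = 3.
A valid 3-coloring: color 1: [7]; color 2: [5, 9]; color 3: [6, 8].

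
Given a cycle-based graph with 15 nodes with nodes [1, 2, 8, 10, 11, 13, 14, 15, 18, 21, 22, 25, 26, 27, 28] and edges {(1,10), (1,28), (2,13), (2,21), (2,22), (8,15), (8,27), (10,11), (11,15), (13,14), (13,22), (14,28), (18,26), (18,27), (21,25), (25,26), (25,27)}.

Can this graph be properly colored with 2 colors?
The clique on vertices [2, 13, 22] has size 3 > 2, so it alone needs 3 colors.

No, G is not 2-colorable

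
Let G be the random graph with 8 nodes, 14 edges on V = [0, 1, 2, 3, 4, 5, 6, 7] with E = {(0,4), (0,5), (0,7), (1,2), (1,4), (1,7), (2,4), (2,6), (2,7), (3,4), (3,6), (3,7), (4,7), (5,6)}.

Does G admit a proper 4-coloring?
Yes, G is 4-colorable

A valid 4-coloring: color 1: [5, 7]; color 2: [4, 6]; color 3: [0, 2, 3]; color 4: [1].
(χ(G) = 4 ≤ 4.)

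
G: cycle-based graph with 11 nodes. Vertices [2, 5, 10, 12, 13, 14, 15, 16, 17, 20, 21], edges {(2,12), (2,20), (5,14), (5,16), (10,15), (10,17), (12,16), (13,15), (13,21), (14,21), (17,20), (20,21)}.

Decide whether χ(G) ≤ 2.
Odd cycle [5, 16, 12, 2, 20, 21, 14] needs 3 colors (χ ≥ 3).
Hence χ(G) ≥ 3 > 2, so no proper 2-coloring exists.

No, G is not 2-colorable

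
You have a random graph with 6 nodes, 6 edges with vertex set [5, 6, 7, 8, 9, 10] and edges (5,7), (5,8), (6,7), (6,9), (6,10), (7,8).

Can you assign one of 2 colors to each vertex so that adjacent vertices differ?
No, G is not 2-colorable

The clique on vertices [5, 7, 8] has size 3 > 2, so it alone needs 3 colors.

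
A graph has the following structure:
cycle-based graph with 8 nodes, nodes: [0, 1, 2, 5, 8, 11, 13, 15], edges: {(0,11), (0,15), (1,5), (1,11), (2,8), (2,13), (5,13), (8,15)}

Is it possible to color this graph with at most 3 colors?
A valid 3-coloring: color 1: [2, 5, 11, 15]; color 2: [0, 1, 8, 13].
(χ(G) = 2 ≤ 3.)

Yes, G is 3-colorable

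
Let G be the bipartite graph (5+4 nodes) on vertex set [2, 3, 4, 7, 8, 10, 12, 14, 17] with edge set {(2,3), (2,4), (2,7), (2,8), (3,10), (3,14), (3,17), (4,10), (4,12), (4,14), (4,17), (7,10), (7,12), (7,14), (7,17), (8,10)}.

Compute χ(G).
Clique number ω(G) = 2 (lower bound: χ ≥ ω).
The graph is bipartite (no odd cycle), so 2 colors suffice: χ(G) = 2.
A valid 2-coloring: color 1: [3, 4, 7, 8]; color 2: [2, 10, 12, 14, 17].

χ(G) = 2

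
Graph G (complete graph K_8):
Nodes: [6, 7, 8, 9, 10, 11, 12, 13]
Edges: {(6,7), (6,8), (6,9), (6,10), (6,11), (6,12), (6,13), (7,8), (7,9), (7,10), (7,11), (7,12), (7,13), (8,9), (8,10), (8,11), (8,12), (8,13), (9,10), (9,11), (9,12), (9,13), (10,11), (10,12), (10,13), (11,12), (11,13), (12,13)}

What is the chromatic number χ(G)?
χ(G) = 8

Clique number ω(G) = 8 (lower bound: χ ≥ ω).
The clique on [6, 7, 8, 9, 10, 11, 12, 13] has size 8, forcing χ ≥ 8, and the coloring below uses 8 colors, so χ(G) = 8.
A valid 8-coloring: color 1: [6]; color 2: [13]; color 3: [8]; color 4: [11]; color 5: [9]; color 6: [12]; color 7: [10]; color 8: [7].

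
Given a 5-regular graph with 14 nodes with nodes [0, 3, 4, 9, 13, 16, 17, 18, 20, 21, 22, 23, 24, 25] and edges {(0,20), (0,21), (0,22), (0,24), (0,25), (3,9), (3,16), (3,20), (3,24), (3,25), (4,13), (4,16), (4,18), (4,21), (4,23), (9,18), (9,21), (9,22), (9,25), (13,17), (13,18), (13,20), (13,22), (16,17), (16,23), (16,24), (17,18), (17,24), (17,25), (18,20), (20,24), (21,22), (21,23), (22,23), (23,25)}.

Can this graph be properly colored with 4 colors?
A valid 4-coloring: color 1: [0, 9, 13, 23]; color 2: [3, 4, 17, 22]; color 3: [18, 21, 24, 25]; color 4: [16, 20].
(χ(G) = 4 ≤ 4.)

Yes, G is 4-colorable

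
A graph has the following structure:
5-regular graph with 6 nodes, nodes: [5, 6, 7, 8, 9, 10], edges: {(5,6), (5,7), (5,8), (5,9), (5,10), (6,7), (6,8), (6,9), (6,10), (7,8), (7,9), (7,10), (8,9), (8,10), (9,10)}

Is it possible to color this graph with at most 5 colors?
The clique on vertices [5, 6, 7, 8, 9, 10] has size 6 > 5, so it alone needs 6 colors.

No, G is not 5-colorable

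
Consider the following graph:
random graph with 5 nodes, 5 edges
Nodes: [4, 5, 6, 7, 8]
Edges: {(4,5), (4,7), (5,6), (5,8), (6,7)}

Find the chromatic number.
Clique number ω(G) = 2 (lower bound: χ ≥ ω).
The graph is bipartite (no odd cycle), so 2 colors suffice: χ(G) = 2.
A valid 2-coloring: color 1: [5, 7]; color 2: [4, 6, 8].

χ(G) = 2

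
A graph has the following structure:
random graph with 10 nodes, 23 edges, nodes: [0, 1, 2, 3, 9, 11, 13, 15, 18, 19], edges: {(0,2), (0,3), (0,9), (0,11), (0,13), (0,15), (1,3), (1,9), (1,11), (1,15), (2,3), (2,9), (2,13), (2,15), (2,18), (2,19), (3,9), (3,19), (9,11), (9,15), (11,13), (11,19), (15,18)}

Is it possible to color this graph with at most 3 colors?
The clique on vertices [0, 2, 3, 9] has size 4 > 3, so it alone needs 4 colors.

No, G is not 3-colorable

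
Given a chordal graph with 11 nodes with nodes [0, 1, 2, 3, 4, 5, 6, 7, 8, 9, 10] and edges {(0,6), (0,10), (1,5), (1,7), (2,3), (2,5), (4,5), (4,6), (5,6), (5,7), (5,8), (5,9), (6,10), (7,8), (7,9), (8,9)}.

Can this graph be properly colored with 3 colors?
No, G is not 3-colorable

The clique on vertices [5, 7, 8, 9] has size 4 > 3, so it alone needs 4 colors.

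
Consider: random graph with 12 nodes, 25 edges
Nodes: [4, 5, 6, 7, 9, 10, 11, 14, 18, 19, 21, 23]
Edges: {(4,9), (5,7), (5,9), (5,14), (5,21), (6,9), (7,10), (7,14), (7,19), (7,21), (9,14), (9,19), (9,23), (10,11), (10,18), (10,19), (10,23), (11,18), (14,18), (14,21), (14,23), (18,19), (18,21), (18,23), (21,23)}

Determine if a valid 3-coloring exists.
The clique on vertices [5, 7, 14, 21] has size 4 > 3, so it alone needs 4 colors.

No, G is not 3-colorable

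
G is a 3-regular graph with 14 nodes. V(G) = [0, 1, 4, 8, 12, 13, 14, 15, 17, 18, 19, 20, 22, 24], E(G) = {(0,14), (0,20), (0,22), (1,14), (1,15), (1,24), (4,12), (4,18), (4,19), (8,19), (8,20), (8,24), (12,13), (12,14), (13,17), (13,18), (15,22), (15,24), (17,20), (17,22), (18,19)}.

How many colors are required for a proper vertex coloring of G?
χ(G) = 3

Clique number ω(G) = 3 (lower bound: χ ≥ ω).
The clique on [1, 15, 24] has size 3, forcing χ ≥ 3, and the coloring below uses 3 colors, so χ(G) = 3.
A valid 3-coloring: color 1: [0, 8, 12, 15, 17, 18]; color 2: [4, 13, 14, 20, 22, 24]; color 3: [1, 19].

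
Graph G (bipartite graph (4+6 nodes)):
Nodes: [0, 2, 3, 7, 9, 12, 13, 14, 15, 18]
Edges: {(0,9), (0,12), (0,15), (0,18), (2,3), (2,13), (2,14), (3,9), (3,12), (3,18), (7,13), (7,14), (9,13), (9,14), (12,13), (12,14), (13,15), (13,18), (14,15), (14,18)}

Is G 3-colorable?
A valid 3-coloring: color 1: [0, 3, 13, 14]; color 2: [2, 7, 9, 12, 15, 18].
(χ(G) = 2 ≤ 3.)

Yes, G is 3-colorable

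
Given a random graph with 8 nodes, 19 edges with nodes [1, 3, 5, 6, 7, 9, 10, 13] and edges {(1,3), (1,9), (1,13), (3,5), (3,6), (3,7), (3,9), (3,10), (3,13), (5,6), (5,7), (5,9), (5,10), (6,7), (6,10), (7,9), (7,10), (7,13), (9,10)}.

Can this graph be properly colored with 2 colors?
The clique on vertices [3, 5, 7, 9, 10] has size 5 > 2, so it alone needs 5 colors.

No, G is not 2-colorable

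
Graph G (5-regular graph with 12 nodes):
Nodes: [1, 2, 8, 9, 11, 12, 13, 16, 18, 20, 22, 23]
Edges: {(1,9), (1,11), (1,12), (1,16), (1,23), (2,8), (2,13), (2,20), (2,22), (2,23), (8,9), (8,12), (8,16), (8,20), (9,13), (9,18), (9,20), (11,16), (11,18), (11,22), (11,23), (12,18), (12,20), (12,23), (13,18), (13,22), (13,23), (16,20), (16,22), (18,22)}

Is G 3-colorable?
No, G is not 3-colorable

Suppose a proper 3-coloring c exists. The clique [1, 11, 16] takes 3 distinct colors; by symmetry let c(1) = 1, c(11) = 2, c(16) = 3.
- Vertex 22: neighbors [11, 16] already have colors [2, 3] ⇒ c(22) = 1.
- Vertex 18: neighbors [22, 11] already have colors [1, 2] ⇒ c(18) = 3.
- Vertex 9: neighbors [1, 18] already have colors [1, 3] ⇒ c(9) = 2.
- Vertex 13: neighbors [22, 9, 18] already have colors [1, 2, 3] — all 3 colors blocked. Contradiction.
The forced assignments end in a contradiction, so G has no proper 3-coloring (χ ≥ 4).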